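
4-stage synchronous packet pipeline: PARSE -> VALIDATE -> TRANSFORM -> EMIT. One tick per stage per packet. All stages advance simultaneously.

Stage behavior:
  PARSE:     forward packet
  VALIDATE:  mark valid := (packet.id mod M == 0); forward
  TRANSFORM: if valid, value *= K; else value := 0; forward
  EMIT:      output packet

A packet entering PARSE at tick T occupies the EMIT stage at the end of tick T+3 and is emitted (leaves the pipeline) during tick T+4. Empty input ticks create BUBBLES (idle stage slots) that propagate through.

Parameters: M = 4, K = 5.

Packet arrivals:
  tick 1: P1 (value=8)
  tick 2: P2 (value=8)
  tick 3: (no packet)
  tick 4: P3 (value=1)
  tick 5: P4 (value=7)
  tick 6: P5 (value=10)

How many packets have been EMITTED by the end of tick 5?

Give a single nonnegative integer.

Answer: 1

Derivation:
Tick 1: [PARSE:P1(v=8,ok=F), VALIDATE:-, TRANSFORM:-, EMIT:-] out:-; in:P1
Tick 2: [PARSE:P2(v=8,ok=F), VALIDATE:P1(v=8,ok=F), TRANSFORM:-, EMIT:-] out:-; in:P2
Tick 3: [PARSE:-, VALIDATE:P2(v=8,ok=F), TRANSFORM:P1(v=0,ok=F), EMIT:-] out:-; in:-
Tick 4: [PARSE:P3(v=1,ok=F), VALIDATE:-, TRANSFORM:P2(v=0,ok=F), EMIT:P1(v=0,ok=F)] out:-; in:P3
Tick 5: [PARSE:P4(v=7,ok=F), VALIDATE:P3(v=1,ok=F), TRANSFORM:-, EMIT:P2(v=0,ok=F)] out:P1(v=0); in:P4
Emitted by tick 5: ['P1']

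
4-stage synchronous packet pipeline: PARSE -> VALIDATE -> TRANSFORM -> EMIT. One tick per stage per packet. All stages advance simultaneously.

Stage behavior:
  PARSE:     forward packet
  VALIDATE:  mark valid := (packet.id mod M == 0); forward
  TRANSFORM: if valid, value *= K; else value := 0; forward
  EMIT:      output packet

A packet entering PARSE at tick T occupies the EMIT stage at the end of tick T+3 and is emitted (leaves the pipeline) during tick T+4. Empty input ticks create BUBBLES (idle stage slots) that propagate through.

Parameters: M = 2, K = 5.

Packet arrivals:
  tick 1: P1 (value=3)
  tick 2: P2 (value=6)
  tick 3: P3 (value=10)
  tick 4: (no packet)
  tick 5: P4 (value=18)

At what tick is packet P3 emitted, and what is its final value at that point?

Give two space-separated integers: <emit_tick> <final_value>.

Tick 1: [PARSE:P1(v=3,ok=F), VALIDATE:-, TRANSFORM:-, EMIT:-] out:-; in:P1
Tick 2: [PARSE:P2(v=6,ok=F), VALIDATE:P1(v=3,ok=F), TRANSFORM:-, EMIT:-] out:-; in:P2
Tick 3: [PARSE:P3(v=10,ok=F), VALIDATE:P2(v=6,ok=T), TRANSFORM:P1(v=0,ok=F), EMIT:-] out:-; in:P3
Tick 4: [PARSE:-, VALIDATE:P3(v=10,ok=F), TRANSFORM:P2(v=30,ok=T), EMIT:P1(v=0,ok=F)] out:-; in:-
Tick 5: [PARSE:P4(v=18,ok=F), VALIDATE:-, TRANSFORM:P3(v=0,ok=F), EMIT:P2(v=30,ok=T)] out:P1(v=0); in:P4
Tick 6: [PARSE:-, VALIDATE:P4(v=18,ok=T), TRANSFORM:-, EMIT:P3(v=0,ok=F)] out:P2(v=30); in:-
Tick 7: [PARSE:-, VALIDATE:-, TRANSFORM:P4(v=90,ok=T), EMIT:-] out:P3(v=0); in:-
Tick 8: [PARSE:-, VALIDATE:-, TRANSFORM:-, EMIT:P4(v=90,ok=T)] out:-; in:-
Tick 9: [PARSE:-, VALIDATE:-, TRANSFORM:-, EMIT:-] out:P4(v=90); in:-
P3: arrives tick 3, valid=False (id=3, id%2=1), emit tick 7, final value 0

Answer: 7 0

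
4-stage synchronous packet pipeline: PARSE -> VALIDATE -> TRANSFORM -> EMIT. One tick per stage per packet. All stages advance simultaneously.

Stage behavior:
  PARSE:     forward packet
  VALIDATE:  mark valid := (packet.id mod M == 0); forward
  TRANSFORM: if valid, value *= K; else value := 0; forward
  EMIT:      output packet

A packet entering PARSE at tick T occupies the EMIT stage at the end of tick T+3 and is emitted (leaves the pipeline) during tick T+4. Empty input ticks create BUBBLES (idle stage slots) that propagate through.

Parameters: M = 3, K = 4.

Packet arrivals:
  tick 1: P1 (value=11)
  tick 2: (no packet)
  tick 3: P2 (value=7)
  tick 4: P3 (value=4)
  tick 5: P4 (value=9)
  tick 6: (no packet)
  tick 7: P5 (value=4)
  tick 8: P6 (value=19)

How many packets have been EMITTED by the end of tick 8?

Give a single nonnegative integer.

Answer: 3

Derivation:
Tick 1: [PARSE:P1(v=11,ok=F), VALIDATE:-, TRANSFORM:-, EMIT:-] out:-; in:P1
Tick 2: [PARSE:-, VALIDATE:P1(v=11,ok=F), TRANSFORM:-, EMIT:-] out:-; in:-
Tick 3: [PARSE:P2(v=7,ok=F), VALIDATE:-, TRANSFORM:P1(v=0,ok=F), EMIT:-] out:-; in:P2
Tick 4: [PARSE:P3(v=4,ok=F), VALIDATE:P2(v=7,ok=F), TRANSFORM:-, EMIT:P1(v=0,ok=F)] out:-; in:P3
Tick 5: [PARSE:P4(v=9,ok=F), VALIDATE:P3(v=4,ok=T), TRANSFORM:P2(v=0,ok=F), EMIT:-] out:P1(v=0); in:P4
Tick 6: [PARSE:-, VALIDATE:P4(v=9,ok=F), TRANSFORM:P3(v=16,ok=T), EMIT:P2(v=0,ok=F)] out:-; in:-
Tick 7: [PARSE:P5(v=4,ok=F), VALIDATE:-, TRANSFORM:P4(v=0,ok=F), EMIT:P3(v=16,ok=T)] out:P2(v=0); in:P5
Tick 8: [PARSE:P6(v=19,ok=F), VALIDATE:P5(v=4,ok=F), TRANSFORM:-, EMIT:P4(v=0,ok=F)] out:P3(v=16); in:P6
Emitted by tick 8: ['P1', 'P2', 'P3']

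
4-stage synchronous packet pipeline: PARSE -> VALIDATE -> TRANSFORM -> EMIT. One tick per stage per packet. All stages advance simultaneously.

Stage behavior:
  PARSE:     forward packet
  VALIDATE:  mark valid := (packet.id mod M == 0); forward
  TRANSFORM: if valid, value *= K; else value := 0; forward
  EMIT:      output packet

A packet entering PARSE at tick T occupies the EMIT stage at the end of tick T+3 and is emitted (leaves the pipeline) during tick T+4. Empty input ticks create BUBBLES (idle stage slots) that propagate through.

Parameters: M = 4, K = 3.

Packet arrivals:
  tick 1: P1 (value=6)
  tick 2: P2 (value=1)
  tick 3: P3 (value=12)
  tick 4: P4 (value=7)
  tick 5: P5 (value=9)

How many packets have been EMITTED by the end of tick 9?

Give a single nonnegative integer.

Tick 1: [PARSE:P1(v=6,ok=F), VALIDATE:-, TRANSFORM:-, EMIT:-] out:-; in:P1
Tick 2: [PARSE:P2(v=1,ok=F), VALIDATE:P1(v=6,ok=F), TRANSFORM:-, EMIT:-] out:-; in:P2
Tick 3: [PARSE:P3(v=12,ok=F), VALIDATE:P2(v=1,ok=F), TRANSFORM:P1(v=0,ok=F), EMIT:-] out:-; in:P3
Tick 4: [PARSE:P4(v=7,ok=F), VALIDATE:P3(v=12,ok=F), TRANSFORM:P2(v=0,ok=F), EMIT:P1(v=0,ok=F)] out:-; in:P4
Tick 5: [PARSE:P5(v=9,ok=F), VALIDATE:P4(v=7,ok=T), TRANSFORM:P3(v=0,ok=F), EMIT:P2(v=0,ok=F)] out:P1(v=0); in:P5
Tick 6: [PARSE:-, VALIDATE:P5(v=9,ok=F), TRANSFORM:P4(v=21,ok=T), EMIT:P3(v=0,ok=F)] out:P2(v=0); in:-
Tick 7: [PARSE:-, VALIDATE:-, TRANSFORM:P5(v=0,ok=F), EMIT:P4(v=21,ok=T)] out:P3(v=0); in:-
Tick 8: [PARSE:-, VALIDATE:-, TRANSFORM:-, EMIT:P5(v=0,ok=F)] out:P4(v=21); in:-
Tick 9: [PARSE:-, VALIDATE:-, TRANSFORM:-, EMIT:-] out:P5(v=0); in:-
Emitted by tick 9: ['P1', 'P2', 'P3', 'P4', 'P5']

Answer: 5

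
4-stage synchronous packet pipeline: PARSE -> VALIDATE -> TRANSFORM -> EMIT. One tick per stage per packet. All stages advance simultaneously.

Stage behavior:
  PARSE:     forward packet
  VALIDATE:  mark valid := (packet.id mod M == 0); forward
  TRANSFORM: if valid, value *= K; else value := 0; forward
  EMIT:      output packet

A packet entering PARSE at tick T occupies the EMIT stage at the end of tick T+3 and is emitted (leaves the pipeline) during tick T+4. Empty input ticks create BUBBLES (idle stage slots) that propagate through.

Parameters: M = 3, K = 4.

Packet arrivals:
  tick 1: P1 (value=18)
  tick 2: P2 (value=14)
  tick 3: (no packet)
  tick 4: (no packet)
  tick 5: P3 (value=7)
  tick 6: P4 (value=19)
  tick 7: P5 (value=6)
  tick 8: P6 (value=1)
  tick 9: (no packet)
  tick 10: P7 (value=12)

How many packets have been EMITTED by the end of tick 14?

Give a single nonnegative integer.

Tick 1: [PARSE:P1(v=18,ok=F), VALIDATE:-, TRANSFORM:-, EMIT:-] out:-; in:P1
Tick 2: [PARSE:P2(v=14,ok=F), VALIDATE:P1(v=18,ok=F), TRANSFORM:-, EMIT:-] out:-; in:P2
Tick 3: [PARSE:-, VALIDATE:P2(v=14,ok=F), TRANSFORM:P1(v=0,ok=F), EMIT:-] out:-; in:-
Tick 4: [PARSE:-, VALIDATE:-, TRANSFORM:P2(v=0,ok=F), EMIT:P1(v=0,ok=F)] out:-; in:-
Tick 5: [PARSE:P3(v=7,ok=F), VALIDATE:-, TRANSFORM:-, EMIT:P2(v=0,ok=F)] out:P1(v=0); in:P3
Tick 6: [PARSE:P4(v=19,ok=F), VALIDATE:P3(v=7,ok=T), TRANSFORM:-, EMIT:-] out:P2(v=0); in:P4
Tick 7: [PARSE:P5(v=6,ok=F), VALIDATE:P4(v=19,ok=F), TRANSFORM:P3(v=28,ok=T), EMIT:-] out:-; in:P5
Tick 8: [PARSE:P6(v=1,ok=F), VALIDATE:P5(v=6,ok=F), TRANSFORM:P4(v=0,ok=F), EMIT:P3(v=28,ok=T)] out:-; in:P6
Tick 9: [PARSE:-, VALIDATE:P6(v=1,ok=T), TRANSFORM:P5(v=0,ok=F), EMIT:P4(v=0,ok=F)] out:P3(v=28); in:-
Tick 10: [PARSE:P7(v=12,ok=F), VALIDATE:-, TRANSFORM:P6(v=4,ok=T), EMIT:P5(v=0,ok=F)] out:P4(v=0); in:P7
Tick 11: [PARSE:-, VALIDATE:P7(v=12,ok=F), TRANSFORM:-, EMIT:P6(v=4,ok=T)] out:P5(v=0); in:-
Tick 12: [PARSE:-, VALIDATE:-, TRANSFORM:P7(v=0,ok=F), EMIT:-] out:P6(v=4); in:-
Tick 13: [PARSE:-, VALIDATE:-, TRANSFORM:-, EMIT:P7(v=0,ok=F)] out:-; in:-
Tick 14: [PARSE:-, VALIDATE:-, TRANSFORM:-, EMIT:-] out:P7(v=0); in:-
Emitted by tick 14: ['P1', 'P2', 'P3', 'P4', 'P5', 'P6', 'P7']

Answer: 7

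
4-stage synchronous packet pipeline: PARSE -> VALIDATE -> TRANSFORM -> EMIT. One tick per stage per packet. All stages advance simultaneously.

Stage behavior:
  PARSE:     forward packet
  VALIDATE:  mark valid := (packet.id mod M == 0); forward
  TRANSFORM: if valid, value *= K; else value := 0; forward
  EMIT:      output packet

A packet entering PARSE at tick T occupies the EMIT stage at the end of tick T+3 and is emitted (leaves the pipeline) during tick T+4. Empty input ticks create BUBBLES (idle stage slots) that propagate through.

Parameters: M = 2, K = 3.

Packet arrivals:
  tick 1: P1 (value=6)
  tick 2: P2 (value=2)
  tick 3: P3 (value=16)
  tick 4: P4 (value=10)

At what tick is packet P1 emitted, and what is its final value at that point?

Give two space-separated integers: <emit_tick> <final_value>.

Answer: 5 0

Derivation:
Tick 1: [PARSE:P1(v=6,ok=F), VALIDATE:-, TRANSFORM:-, EMIT:-] out:-; in:P1
Tick 2: [PARSE:P2(v=2,ok=F), VALIDATE:P1(v=6,ok=F), TRANSFORM:-, EMIT:-] out:-; in:P2
Tick 3: [PARSE:P3(v=16,ok=F), VALIDATE:P2(v=2,ok=T), TRANSFORM:P1(v=0,ok=F), EMIT:-] out:-; in:P3
Tick 4: [PARSE:P4(v=10,ok=F), VALIDATE:P3(v=16,ok=F), TRANSFORM:P2(v=6,ok=T), EMIT:P1(v=0,ok=F)] out:-; in:P4
Tick 5: [PARSE:-, VALIDATE:P4(v=10,ok=T), TRANSFORM:P3(v=0,ok=F), EMIT:P2(v=6,ok=T)] out:P1(v=0); in:-
Tick 6: [PARSE:-, VALIDATE:-, TRANSFORM:P4(v=30,ok=T), EMIT:P3(v=0,ok=F)] out:P2(v=6); in:-
Tick 7: [PARSE:-, VALIDATE:-, TRANSFORM:-, EMIT:P4(v=30,ok=T)] out:P3(v=0); in:-
Tick 8: [PARSE:-, VALIDATE:-, TRANSFORM:-, EMIT:-] out:P4(v=30); in:-
P1: arrives tick 1, valid=False (id=1, id%2=1), emit tick 5, final value 0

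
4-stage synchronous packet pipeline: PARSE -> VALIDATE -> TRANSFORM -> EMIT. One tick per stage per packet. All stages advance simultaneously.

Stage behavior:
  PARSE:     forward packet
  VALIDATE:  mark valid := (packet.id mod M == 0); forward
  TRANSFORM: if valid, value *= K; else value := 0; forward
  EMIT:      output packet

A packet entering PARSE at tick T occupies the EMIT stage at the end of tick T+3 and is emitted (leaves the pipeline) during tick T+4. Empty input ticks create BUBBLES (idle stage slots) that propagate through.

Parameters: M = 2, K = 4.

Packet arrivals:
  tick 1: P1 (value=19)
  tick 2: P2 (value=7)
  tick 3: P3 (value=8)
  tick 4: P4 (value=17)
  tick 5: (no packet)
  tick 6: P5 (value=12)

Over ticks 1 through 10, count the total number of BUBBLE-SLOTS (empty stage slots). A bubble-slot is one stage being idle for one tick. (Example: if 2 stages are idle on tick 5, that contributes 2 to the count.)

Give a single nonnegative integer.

Tick 1: [PARSE:P1(v=19,ok=F), VALIDATE:-, TRANSFORM:-, EMIT:-] out:-; bubbles=3
Tick 2: [PARSE:P2(v=7,ok=F), VALIDATE:P1(v=19,ok=F), TRANSFORM:-, EMIT:-] out:-; bubbles=2
Tick 3: [PARSE:P3(v=8,ok=F), VALIDATE:P2(v=7,ok=T), TRANSFORM:P1(v=0,ok=F), EMIT:-] out:-; bubbles=1
Tick 4: [PARSE:P4(v=17,ok=F), VALIDATE:P3(v=8,ok=F), TRANSFORM:P2(v=28,ok=T), EMIT:P1(v=0,ok=F)] out:-; bubbles=0
Tick 5: [PARSE:-, VALIDATE:P4(v=17,ok=T), TRANSFORM:P3(v=0,ok=F), EMIT:P2(v=28,ok=T)] out:P1(v=0); bubbles=1
Tick 6: [PARSE:P5(v=12,ok=F), VALIDATE:-, TRANSFORM:P4(v=68,ok=T), EMIT:P3(v=0,ok=F)] out:P2(v=28); bubbles=1
Tick 7: [PARSE:-, VALIDATE:P5(v=12,ok=F), TRANSFORM:-, EMIT:P4(v=68,ok=T)] out:P3(v=0); bubbles=2
Tick 8: [PARSE:-, VALIDATE:-, TRANSFORM:P5(v=0,ok=F), EMIT:-] out:P4(v=68); bubbles=3
Tick 9: [PARSE:-, VALIDATE:-, TRANSFORM:-, EMIT:P5(v=0,ok=F)] out:-; bubbles=3
Tick 10: [PARSE:-, VALIDATE:-, TRANSFORM:-, EMIT:-] out:P5(v=0); bubbles=4
Total bubble-slots: 20

Answer: 20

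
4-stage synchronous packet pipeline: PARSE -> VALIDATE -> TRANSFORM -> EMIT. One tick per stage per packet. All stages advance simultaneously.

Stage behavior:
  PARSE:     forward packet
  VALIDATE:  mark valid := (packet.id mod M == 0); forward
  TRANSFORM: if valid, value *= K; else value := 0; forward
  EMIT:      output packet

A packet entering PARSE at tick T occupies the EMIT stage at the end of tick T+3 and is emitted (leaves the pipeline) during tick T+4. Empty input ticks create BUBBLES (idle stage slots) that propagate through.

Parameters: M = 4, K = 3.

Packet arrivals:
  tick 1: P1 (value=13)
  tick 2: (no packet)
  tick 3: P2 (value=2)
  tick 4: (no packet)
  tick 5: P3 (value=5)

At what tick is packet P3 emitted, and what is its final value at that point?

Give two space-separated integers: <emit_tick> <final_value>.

Tick 1: [PARSE:P1(v=13,ok=F), VALIDATE:-, TRANSFORM:-, EMIT:-] out:-; in:P1
Tick 2: [PARSE:-, VALIDATE:P1(v=13,ok=F), TRANSFORM:-, EMIT:-] out:-; in:-
Tick 3: [PARSE:P2(v=2,ok=F), VALIDATE:-, TRANSFORM:P1(v=0,ok=F), EMIT:-] out:-; in:P2
Tick 4: [PARSE:-, VALIDATE:P2(v=2,ok=F), TRANSFORM:-, EMIT:P1(v=0,ok=F)] out:-; in:-
Tick 5: [PARSE:P3(v=5,ok=F), VALIDATE:-, TRANSFORM:P2(v=0,ok=F), EMIT:-] out:P1(v=0); in:P3
Tick 6: [PARSE:-, VALIDATE:P3(v=5,ok=F), TRANSFORM:-, EMIT:P2(v=0,ok=F)] out:-; in:-
Tick 7: [PARSE:-, VALIDATE:-, TRANSFORM:P3(v=0,ok=F), EMIT:-] out:P2(v=0); in:-
Tick 8: [PARSE:-, VALIDATE:-, TRANSFORM:-, EMIT:P3(v=0,ok=F)] out:-; in:-
Tick 9: [PARSE:-, VALIDATE:-, TRANSFORM:-, EMIT:-] out:P3(v=0); in:-
P3: arrives tick 5, valid=False (id=3, id%4=3), emit tick 9, final value 0

Answer: 9 0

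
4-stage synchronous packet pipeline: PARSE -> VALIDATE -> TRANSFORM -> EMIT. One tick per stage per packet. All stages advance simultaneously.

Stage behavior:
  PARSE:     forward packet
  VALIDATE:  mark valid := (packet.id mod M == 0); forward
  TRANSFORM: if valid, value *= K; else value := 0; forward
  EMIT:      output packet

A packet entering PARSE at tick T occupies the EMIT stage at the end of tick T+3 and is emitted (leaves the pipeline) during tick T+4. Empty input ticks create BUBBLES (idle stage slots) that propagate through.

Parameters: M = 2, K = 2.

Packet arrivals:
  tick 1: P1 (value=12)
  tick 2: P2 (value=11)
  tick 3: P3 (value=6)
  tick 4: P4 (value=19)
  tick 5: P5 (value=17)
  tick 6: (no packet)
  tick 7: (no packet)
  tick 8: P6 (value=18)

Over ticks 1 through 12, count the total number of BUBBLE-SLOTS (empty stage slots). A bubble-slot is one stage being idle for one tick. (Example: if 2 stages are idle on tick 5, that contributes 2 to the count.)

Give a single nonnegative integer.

Tick 1: [PARSE:P1(v=12,ok=F), VALIDATE:-, TRANSFORM:-, EMIT:-] out:-; bubbles=3
Tick 2: [PARSE:P2(v=11,ok=F), VALIDATE:P1(v=12,ok=F), TRANSFORM:-, EMIT:-] out:-; bubbles=2
Tick 3: [PARSE:P3(v=6,ok=F), VALIDATE:P2(v=11,ok=T), TRANSFORM:P1(v=0,ok=F), EMIT:-] out:-; bubbles=1
Tick 4: [PARSE:P4(v=19,ok=F), VALIDATE:P3(v=6,ok=F), TRANSFORM:P2(v=22,ok=T), EMIT:P1(v=0,ok=F)] out:-; bubbles=0
Tick 5: [PARSE:P5(v=17,ok=F), VALIDATE:P4(v=19,ok=T), TRANSFORM:P3(v=0,ok=F), EMIT:P2(v=22,ok=T)] out:P1(v=0); bubbles=0
Tick 6: [PARSE:-, VALIDATE:P5(v=17,ok=F), TRANSFORM:P4(v=38,ok=T), EMIT:P3(v=0,ok=F)] out:P2(v=22); bubbles=1
Tick 7: [PARSE:-, VALIDATE:-, TRANSFORM:P5(v=0,ok=F), EMIT:P4(v=38,ok=T)] out:P3(v=0); bubbles=2
Tick 8: [PARSE:P6(v=18,ok=F), VALIDATE:-, TRANSFORM:-, EMIT:P5(v=0,ok=F)] out:P4(v=38); bubbles=2
Tick 9: [PARSE:-, VALIDATE:P6(v=18,ok=T), TRANSFORM:-, EMIT:-] out:P5(v=0); bubbles=3
Tick 10: [PARSE:-, VALIDATE:-, TRANSFORM:P6(v=36,ok=T), EMIT:-] out:-; bubbles=3
Tick 11: [PARSE:-, VALIDATE:-, TRANSFORM:-, EMIT:P6(v=36,ok=T)] out:-; bubbles=3
Tick 12: [PARSE:-, VALIDATE:-, TRANSFORM:-, EMIT:-] out:P6(v=36); bubbles=4
Total bubble-slots: 24

Answer: 24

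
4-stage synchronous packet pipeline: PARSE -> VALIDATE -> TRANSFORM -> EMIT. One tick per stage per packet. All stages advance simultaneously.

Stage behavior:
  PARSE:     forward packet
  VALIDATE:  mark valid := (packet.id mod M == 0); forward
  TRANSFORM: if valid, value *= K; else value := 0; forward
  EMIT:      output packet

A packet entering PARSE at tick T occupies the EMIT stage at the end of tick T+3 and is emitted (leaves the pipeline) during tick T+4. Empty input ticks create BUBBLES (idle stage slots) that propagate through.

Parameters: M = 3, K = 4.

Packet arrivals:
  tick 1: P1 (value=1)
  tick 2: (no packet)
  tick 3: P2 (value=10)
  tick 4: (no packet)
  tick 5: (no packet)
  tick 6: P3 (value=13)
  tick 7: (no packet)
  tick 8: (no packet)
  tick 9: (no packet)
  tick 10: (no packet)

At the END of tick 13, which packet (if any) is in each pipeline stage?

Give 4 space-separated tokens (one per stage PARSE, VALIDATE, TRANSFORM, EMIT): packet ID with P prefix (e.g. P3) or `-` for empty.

Tick 1: [PARSE:P1(v=1,ok=F), VALIDATE:-, TRANSFORM:-, EMIT:-] out:-; in:P1
Tick 2: [PARSE:-, VALIDATE:P1(v=1,ok=F), TRANSFORM:-, EMIT:-] out:-; in:-
Tick 3: [PARSE:P2(v=10,ok=F), VALIDATE:-, TRANSFORM:P1(v=0,ok=F), EMIT:-] out:-; in:P2
Tick 4: [PARSE:-, VALIDATE:P2(v=10,ok=F), TRANSFORM:-, EMIT:P1(v=0,ok=F)] out:-; in:-
Tick 5: [PARSE:-, VALIDATE:-, TRANSFORM:P2(v=0,ok=F), EMIT:-] out:P1(v=0); in:-
Tick 6: [PARSE:P3(v=13,ok=F), VALIDATE:-, TRANSFORM:-, EMIT:P2(v=0,ok=F)] out:-; in:P3
Tick 7: [PARSE:-, VALIDATE:P3(v=13,ok=T), TRANSFORM:-, EMIT:-] out:P2(v=0); in:-
Tick 8: [PARSE:-, VALIDATE:-, TRANSFORM:P3(v=52,ok=T), EMIT:-] out:-; in:-
Tick 9: [PARSE:-, VALIDATE:-, TRANSFORM:-, EMIT:P3(v=52,ok=T)] out:-; in:-
Tick 10: [PARSE:-, VALIDATE:-, TRANSFORM:-, EMIT:-] out:P3(v=52); in:-
Tick 11: [PARSE:-, VALIDATE:-, TRANSFORM:-, EMIT:-] out:-; in:-
Tick 12: [PARSE:-, VALIDATE:-, TRANSFORM:-, EMIT:-] out:-; in:-
Tick 13: [PARSE:-, VALIDATE:-, TRANSFORM:-, EMIT:-] out:-; in:-
At end of tick 13: ['-', '-', '-', '-']

Answer: - - - -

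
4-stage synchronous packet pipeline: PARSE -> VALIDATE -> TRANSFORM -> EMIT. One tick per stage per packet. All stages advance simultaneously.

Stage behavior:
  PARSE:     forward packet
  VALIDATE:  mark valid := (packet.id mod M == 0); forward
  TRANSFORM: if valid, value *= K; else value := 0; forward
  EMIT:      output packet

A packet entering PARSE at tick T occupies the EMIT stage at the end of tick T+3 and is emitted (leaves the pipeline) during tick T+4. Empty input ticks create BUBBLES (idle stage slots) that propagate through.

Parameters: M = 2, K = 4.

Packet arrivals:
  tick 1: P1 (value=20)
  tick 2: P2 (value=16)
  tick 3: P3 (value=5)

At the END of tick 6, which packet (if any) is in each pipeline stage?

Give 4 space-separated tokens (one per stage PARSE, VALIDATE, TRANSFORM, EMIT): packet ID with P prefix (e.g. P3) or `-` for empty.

Tick 1: [PARSE:P1(v=20,ok=F), VALIDATE:-, TRANSFORM:-, EMIT:-] out:-; in:P1
Tick 2: [PARSE:P2(v=16,ok=F), VALIDATE:P1(v=20,ok=F), TRANSFORM:-, EMIT:-] out:-; in:P2
Tick 3: [PARSE:P3(v=5,ok=F), VALIDATE:P2(v=16,ok=T), TRANSFORM:P1(v=0,ok=F), EMIT:-] out:-; in:P3
Tick 4: [PARSE:-, VALIDATE:P3(v=5,ok=F), TRANSFORM:P2(v=64,ok=T), EMIT:P1(v=0,ok=F)] out:-; in:-
Tick 5: [PARSE:-, VALIDATE:-, TRANSFORM:P3(v=0,ok=F), EMIT:P2(v=64,ok=T)] out:P1(v=0); in:-
Tick 6: [PARSE:-, VALIDATE:-, TRANSFORM:-, EMIT:P3(v=0,ok=F)] out:P2(v=64); in:-
At end of tick 6: ['-', '-', '-', 'P3']

Answer: - - - P3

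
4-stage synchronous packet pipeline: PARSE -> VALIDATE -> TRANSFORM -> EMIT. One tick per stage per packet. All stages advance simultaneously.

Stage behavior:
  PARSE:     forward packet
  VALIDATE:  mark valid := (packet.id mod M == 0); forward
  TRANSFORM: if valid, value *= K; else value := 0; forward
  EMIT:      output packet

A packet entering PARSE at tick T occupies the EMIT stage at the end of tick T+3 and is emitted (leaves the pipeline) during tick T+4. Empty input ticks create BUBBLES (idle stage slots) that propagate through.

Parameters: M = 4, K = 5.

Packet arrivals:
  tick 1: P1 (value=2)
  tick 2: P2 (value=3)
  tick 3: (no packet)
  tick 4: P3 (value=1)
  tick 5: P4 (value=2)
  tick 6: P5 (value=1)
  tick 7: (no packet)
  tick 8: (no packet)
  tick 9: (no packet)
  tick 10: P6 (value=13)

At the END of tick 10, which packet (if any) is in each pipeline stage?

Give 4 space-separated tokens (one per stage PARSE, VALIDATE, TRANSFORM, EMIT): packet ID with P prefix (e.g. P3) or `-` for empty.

Answer: P6 - - -

Derivation:
Tick 1: [PARSE:P1(v=2,ok=F), VALIDATE:-, TRANSFORM:-, EMIT:-] out:-; in:P1
Tick 2: [PARSE:P2(v=3,ok=F), VALIDATE:P1(v=2,ok=F), TRANSFORM:-, EMIT:-] out:-; in:P2
Tick 3: [PARSE:-, VALIDATE:P2(v=3,ok=F), TRANSFORM:P1(v=0,ok=F), EMIT:-] out:-; in:-
Tick 4: [PARSE:P3(v=1,ok=F), VALIDATE:-, TRANSFORM:P2(v=0,ok=F), EMIT:P1(v=0,ok=F)] out:-; in:P3
Tick 5: [PARSE:P4(v=2,ok=F), VALIDATE:P3(v=1,ok=F), TRANSFORM:-, EMIT:P2(v=0,ok=F)] out:P1(v=0); in:P4
Tick 6: [PARSE:P5(v=1,ok=F), VALIDATE:P4(v=2,ok=T), TRANSFORM:P3(v=0,ok=F), EMIT:-] out:P2(v=0); in:P5
Tick 7: [PARSE:-, VALIDATE:P5(v=1,ok=F), TRANSFORM:P4(v=10,ok=T), EMIT:P3(v=0,ok=F)] out:-; in:-
Tick 8: [PARSE:-, VALIDATE:-, TRANSFORM:P5(v=0,ok=F), EMIT:P4(v=10,ok=T)] out:P3(v=0); in:-
Tick 9: [PARSE:-, VALIDATE:-, TRANSFORM:-, EMIT:P5(v=0,ok=F)] out:P4(v=10); in:-
Tick 10: [PARSE:P6(v=13,ok=F), VALIDATE:-, TRANSFORM:-, EMIT:-] out:P5(v=0); in:P6
At end of tick 10: ['P6', '-', '-', '-']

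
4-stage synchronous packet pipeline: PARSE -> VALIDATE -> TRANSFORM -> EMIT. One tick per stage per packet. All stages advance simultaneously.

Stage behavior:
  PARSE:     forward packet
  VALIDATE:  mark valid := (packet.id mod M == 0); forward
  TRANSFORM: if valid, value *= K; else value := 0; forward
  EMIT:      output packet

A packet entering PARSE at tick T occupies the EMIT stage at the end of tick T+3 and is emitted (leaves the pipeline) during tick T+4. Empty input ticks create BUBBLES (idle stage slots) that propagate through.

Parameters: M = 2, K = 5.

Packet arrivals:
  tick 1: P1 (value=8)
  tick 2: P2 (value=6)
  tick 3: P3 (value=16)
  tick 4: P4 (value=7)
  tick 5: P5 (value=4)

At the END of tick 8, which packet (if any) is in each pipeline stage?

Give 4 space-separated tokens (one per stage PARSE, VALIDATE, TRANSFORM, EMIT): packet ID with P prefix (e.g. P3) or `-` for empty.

Answer: - - - P5

Derivation:
Tick 1: [PARSE:P1(v=8,ok=F), VALIDATE:-, TRANSFORM:-, EMIT:-] out:-; in:P1
Tick 2: [PARSE:P2(v=6,ok=F), VALIDATE:P1(v=8,ok=F), TRANSFORM:-, EMIT:-] out:-; in:P2
Tick 3: [PARSE:P3(v=16,ok=F), VALIDATE:P2(v=6,ok=T), TRANSFORM:P1(v=0,ok=F), EMIT:-] out:-; in:P3
Tick 4: [PARSE:P4(v=7,ok=F), VALIDATE:P3(v=16,ok=F), TRANSFORM:P2(v=30,ok=T), EMIT:P1(v=0,ok=F)] out:-; in:P4
Tick 5: [PARSE:P5(v=4,ok=F), VALIDATE:P4(v=7,ok=T), TRANSFORM:P3(v=0,ok=F), EMIT:P2(v=30,ok=T)] out:P1(v=0); in:P5
Tick 6: [PARSE:-, VALIDATE:P5(v=4,ok=F), TRANSFORM:P4(v=35,ok=T), EMIT:P3(v=0,ok=F)] out:P2(v=30); in:-
Tick 7: [PARSE:-, VALIDATE:-, TRANSFORM:P5(v=0,ok=F), EMIT:P4(v=35,ok=T)] out:P3(v=0); in:-
Tick 8: [PARSE:-, VALIDATE:-, TRANSFORM:-, EMIT:P5(v=0,ok=F)] out:P4(v=35); in:-
At end of tick 8: ['-', '-', '-', 'P5']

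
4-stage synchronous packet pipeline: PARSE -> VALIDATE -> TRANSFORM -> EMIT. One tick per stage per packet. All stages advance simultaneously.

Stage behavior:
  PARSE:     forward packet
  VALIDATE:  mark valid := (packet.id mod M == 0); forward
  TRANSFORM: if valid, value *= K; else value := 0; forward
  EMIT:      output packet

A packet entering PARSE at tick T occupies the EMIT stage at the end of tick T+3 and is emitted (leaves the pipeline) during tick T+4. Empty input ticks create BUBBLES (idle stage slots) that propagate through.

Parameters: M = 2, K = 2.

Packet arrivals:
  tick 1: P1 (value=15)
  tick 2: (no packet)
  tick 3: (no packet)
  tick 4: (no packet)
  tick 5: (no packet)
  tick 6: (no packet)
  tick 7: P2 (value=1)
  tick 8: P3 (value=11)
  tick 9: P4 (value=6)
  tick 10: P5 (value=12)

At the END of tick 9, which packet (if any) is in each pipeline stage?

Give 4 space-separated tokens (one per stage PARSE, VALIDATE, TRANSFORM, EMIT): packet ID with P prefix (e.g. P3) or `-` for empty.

Tick 1: [PARSE:P1(v=15,ok=F), VALIDATE:-, TRANSFORM:-, EMIT:-] out:-; in:P1
Tick 2: [PARSE:-, VALIDATE:P1(v=15,ok=F), TRANSFORM:-, EMIT:-] out:-; in:-
Tick 3: [PARSE:-, VALIDATE:-, TRANSFORM:P1(v=0,ok=F), EMIT:-] out:-; in:-
Tick 4: [PARSE:-, VALIDATE:-, TRANSFORM:-, EMIT:P1(v=0,ok=F)] out:-; in:-
Tick 5: [PARSE:-, VALIDATE:-, TRANSFORM:-, EMIT:-] out:P1(v=0); in:-
Tick 6: [PARSE:-, VALIDATE:-, TRANSFORM:-, EMIT:-] out:-; in:-
Tick 7: [PARSE:P2(v=1,ok=F), VALIDATE:-, TRANSFORM:-, EMIT:-] out:-; in:P2
Tick 8: [PARSE:P3(v=11,ok=F), VALIDATE:P2(v=1,ok=T), TRANSFORM:-, EMIT:-] out:-; in:P3
Tick 9: [PARSE:P4(v=6,ok=F), VALIDATE:P3(v=11,ok=F), TRANSFORM:P2(v=2,ok=T), EMIT:-] out:-; in:P4
At end of tick 9: ['P4', 'P3', 'P2', '-']

Answer: P4 P3 P2 -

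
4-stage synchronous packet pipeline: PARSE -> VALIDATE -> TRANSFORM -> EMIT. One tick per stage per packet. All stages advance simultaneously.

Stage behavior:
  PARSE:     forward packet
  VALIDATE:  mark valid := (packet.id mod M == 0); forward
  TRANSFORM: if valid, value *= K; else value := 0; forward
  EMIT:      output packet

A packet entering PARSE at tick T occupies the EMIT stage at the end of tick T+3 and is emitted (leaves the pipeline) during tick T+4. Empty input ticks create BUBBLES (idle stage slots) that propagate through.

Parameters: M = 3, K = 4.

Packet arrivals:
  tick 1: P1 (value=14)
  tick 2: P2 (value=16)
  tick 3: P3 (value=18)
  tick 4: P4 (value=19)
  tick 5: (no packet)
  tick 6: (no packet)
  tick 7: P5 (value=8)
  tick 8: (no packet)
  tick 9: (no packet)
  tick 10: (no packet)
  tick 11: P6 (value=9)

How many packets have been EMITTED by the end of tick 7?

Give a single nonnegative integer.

Tick 1: [PARSE:P1(v=14,ok=F), VALIDATE:-, TRANSFORM:-, EMIT:-] out:-; in:P1
Tick 2: [PARSE:P2(v=16,ok=F), VALIDATE:P1(v=14,ok=F), TRANSFORM:-, EMIT:-] out:-; in:P2
Tick 3: [PARSE:P3(v=18,ok=F), VALIDATE:P2(v=16,ok=F), TRANSFORM:P1(v=0,ok=F), EMIT:-] out:-; in:P3
Tick 4: [PARSE:P4(v=19,ok=F), VALIDATE:P3(v=18,ok=T), TRANSFORM:P2(v=0,ok=F), EMIT:P1(v=0,ok=F)] out:-; in:P4
Tick 5: [PARSE:-, VALIDATE:P4(v=19,ok=F), TRANSFORM:P3(v=72,ok=T), EMIT:P2(v=0,ok=F)] out:P1(v=0); in:-
Tick 6: [PARSE:-, VALIDATE:-, TRANSFORM:P4(v=0,ok=F), EMIT:P3(v=72,ok=T)] out:P2(v=0); in:-
Tick 7: [PARSE:P5(v=8,ok=F), VALIDATE:-, TRANSFORM:-, EMIT:P4(v=0,ok=F)] out:P3(v=72); in:P5
Emitted by tick 7: ['P1', 'P2', 'P3']

Answer: 3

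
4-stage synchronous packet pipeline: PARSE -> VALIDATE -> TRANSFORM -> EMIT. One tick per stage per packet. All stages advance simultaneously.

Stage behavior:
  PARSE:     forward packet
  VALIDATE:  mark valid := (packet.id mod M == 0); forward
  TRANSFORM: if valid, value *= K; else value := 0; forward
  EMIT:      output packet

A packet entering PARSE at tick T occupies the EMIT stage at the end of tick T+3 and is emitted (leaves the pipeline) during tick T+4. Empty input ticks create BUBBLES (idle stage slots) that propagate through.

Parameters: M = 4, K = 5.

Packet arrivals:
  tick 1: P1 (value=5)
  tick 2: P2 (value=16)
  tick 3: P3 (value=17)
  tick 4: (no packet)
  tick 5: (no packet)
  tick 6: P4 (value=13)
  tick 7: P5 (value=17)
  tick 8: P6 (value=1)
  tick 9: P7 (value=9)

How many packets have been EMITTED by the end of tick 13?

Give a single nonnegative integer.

Answer: 7

Derivation:
Tick 1: [PARSE:P1(v=5,ok=F), VALIDATE:-, TRANSFORM:-, EMIT:-] out:-; in:P1
Tick 2: [PARSE:P2(v=16,ok=F), VALIDATE:P1(v=5,ok=F), TRANSFORM:-, EMIT:-] out:-; in:P2
Tick 3: [PARSE:P3(v=17,ok=F), VALIDATE:P2(v=16,ok=F), TRANSFORM:P1(v=0,ok=F), EMIT:-] out:-; in:P3
Tick 4: [PARSE:-, VALIDATE:P3(v=17,ok=F), TRANSFORM:P2(v=0,ok=F), EMIT:P1(v=0,ok=F)] out:-; in:-
Tick 5: [PARSE:-, VALIDATE:-, TRANSFORM:P3(v=0,ok=F), EMIT:P2(v=0,ok=F)] out:P1(v=0); in:-
Tick 6: [PARSE:P4(v=13,ok=F), VALIDATE:-, TRANSFORM:-, EMIT:P3(v=0,ok=F)] out:P2(v=0); in:P4
Tick 7: [PARSE:P5(v=17,ok=F), VALIDATE:P4(v=13,ok=T), TRANSFORM:-, EMIT:-] out:P3(v=0); in:P5
Tick 8: [PARSE:P6(v=1,ok=F), VALIDATE:P5(v=17,ok=F), TRANSFORM:P4(v=65,ok=T), EMIT:-] out:-; in:P6
Tick 9: [PARSE:P7(v=9,ok=F), VALIDATE:P6(v=1,ok=F), TRANSFORM:P5(v=0,ok=F), EMIT:P4(v=65,ok=T)] out:-; in:P7
Tick 10: [PARSE:-, VALIDATE:P7(v=9,ok=F), TRANSFORM:P6(v=0,ok=F), EMIT:P5(v=0,ok=F)] out:P4(v=65); in:-
Tick 11: [PARSE:-, VALIDATE:-, TRANSFORM:P7(v=0,ok=F), EMIT:P6(v=0,ok=F)] out:P5(v=0); in:-
Tick 12: [PARSE:-, VALIDATE:-, TRANSFORM:-, EMIT:P7(v=0,ok=F)] out:P6(v=0); in:-
Tick 13: [PARSE:-, VALIDATE:-, TRANSFORM:-, EMIT:-] out:P7(v=0); in:-
Emitted by tick 13: ['P1', 'P2', 'P3', 'P4', 'P5', 'P6', 'P7']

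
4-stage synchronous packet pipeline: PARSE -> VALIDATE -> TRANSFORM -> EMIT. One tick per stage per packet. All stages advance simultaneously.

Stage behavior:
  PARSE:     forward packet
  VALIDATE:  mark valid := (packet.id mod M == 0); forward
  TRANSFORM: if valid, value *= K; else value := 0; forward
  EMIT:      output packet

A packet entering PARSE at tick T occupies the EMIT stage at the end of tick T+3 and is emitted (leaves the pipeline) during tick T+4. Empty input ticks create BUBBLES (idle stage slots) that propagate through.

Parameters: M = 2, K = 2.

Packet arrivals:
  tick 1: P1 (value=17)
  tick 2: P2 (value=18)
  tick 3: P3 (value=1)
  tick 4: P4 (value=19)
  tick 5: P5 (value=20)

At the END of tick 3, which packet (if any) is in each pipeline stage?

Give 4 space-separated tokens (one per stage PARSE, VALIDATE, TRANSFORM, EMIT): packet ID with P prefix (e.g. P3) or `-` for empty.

Tick 1: [PARSE:P1(v=17,ok=F), VALIDATE:-, TRANSFORM:-, EMIT:-] out:-; in:P1
Tick 2: [PARSE:P2(v=18,ok=F), VALIDATE:P1(v=17,ok=F), TRANSFORM:-, EMIT:-] out:-; in:P2
Tick 3: [PARSE:P3(v=1,ok=F), VALIDATE:P2(v=18,ok=T), TRANSFORM:P1(v=0,ok=F), EMIT:-] out:-; in:P3
At end of tick 3: ['P3', 'P2', 'P1', '-']

Answer: P3 P2 P1 -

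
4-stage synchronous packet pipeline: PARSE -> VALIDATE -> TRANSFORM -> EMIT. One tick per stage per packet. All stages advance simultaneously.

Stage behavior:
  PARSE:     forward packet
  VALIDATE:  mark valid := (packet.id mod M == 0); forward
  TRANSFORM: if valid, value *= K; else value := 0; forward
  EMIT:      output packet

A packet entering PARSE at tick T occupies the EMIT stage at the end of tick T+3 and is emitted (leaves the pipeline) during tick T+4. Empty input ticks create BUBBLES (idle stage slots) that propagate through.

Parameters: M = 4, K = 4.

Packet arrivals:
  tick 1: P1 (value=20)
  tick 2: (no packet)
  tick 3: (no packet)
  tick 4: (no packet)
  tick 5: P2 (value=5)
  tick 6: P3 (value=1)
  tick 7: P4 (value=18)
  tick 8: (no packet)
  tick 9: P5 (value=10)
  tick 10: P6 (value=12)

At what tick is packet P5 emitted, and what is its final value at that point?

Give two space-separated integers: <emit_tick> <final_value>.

Answer: 13 0

Derivation:
Tick 1: [PARSE:P1(v=20,ok=F), VALIDATE:-, TRANSFORM:-, EMIT:-] out:-; in:P1
Tick 2: [PARSE:-, VALIDATE:P1(v=20,ok=F), TRANSFORM:-, EMIT:-] out:-; in:-
Tick 3: [PARSE:-, VALIDATE:-, TRANSFORM:P1(v=0,ok=F), EMIT:-] out:-; in:-
Tick 4: [PARSE:-, VALIDATE:-, TRANSFORM:-, EMIT:P1(v=0,ok=F)] out:-; in:-
Tick 5: [PARSE:P2(v=5,ok=F), VALIDATE:-, TRANSFORM:-, EMIT:-] out:P1(v=0); in:P2
Tick 6: [PARSE:P3(v=1,ok=F), VALIDATE:P2(v=5,ok=F), TRANSFORM:-, EMIT:-] out:-; in:P3
Tick 7: [PARSE:P4(v=18,ok=F), VALIDATE:P3(v=1,ok=F), TRANSFORM:P2(v=0,ok=F), EMIT:-] out:-; in:P4
Tick 8: [PARSE:-, VALIDATE:P4(v=18,ok=T), TRANSFORM:P3(v=0,ok=F), EMIT:P2(v=0,ok=F)] out:-; in:-
Tick 9: [PARSE:P5(v=10,ok=F), VALIDATE:-, TRANSFORM:P4(v=72,ok=T), EMIT:P3(v=0,ok=F)] out:P2(v=0); in:P5
Tick 10: [PARSE:P6(v=12,ok=F), VALIDATE:P5(v=10,ok=F), TRANSFORM:-, EMIT:P4(v=72,ok=T)] out:P3(v=0); in:P6
Tick 11: [PARSE:-, VALIDATE:P6(v=12,ok=F), TRANSFORM:P5(v=0,ok=F), EMIT:-] out:P4(v=72); in:-
Tick 12: [PARSE:-, VALIDATE:-, TRANSFORM:P6(v=0,ok=F), EMIT:P5(v=0,ok=F)] out:-; in:-
Tick 13: [PARSE:-, VALIDATE:-, TRANSFORM:-, EMIT:P6(v=0,ok=F)] out:P5(v=0); in:-
Tick 14: [PARSE:-, VALIDATE:-, TRANSFORM:-, EMIT:-] out:P6(v=0); in:-
P5: arrives tick 9, valid=False (id=5, id%4=1), emit tick 13, final value 0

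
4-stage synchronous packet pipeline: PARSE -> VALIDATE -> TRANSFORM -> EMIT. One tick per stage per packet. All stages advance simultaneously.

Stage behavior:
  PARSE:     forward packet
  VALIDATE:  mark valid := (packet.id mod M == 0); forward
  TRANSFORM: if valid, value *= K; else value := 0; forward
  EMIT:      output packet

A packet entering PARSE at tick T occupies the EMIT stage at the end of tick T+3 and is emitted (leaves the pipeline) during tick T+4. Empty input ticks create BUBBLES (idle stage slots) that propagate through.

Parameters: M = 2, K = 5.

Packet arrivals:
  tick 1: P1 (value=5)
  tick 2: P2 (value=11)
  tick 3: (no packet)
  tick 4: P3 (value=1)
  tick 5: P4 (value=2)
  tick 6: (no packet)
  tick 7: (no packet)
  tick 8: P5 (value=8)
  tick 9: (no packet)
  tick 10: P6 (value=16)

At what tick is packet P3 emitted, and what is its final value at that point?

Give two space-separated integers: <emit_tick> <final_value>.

Answer: 8 0

Derivation:
Tick 1: [PARSE:P1(v=5,ok=F), VALIDATE:-, TRANSFORM:-, EMIT:-] out:-; in:P1
Tick 2: [PARSE:P2(v=11,ok=F), VALIDATE:P1(v=5,ok=F), TRANSFORM:-, EMIT:-] out:-; in:P2
Tick 3: [PARSE:-, VALIDATE:P2(v=11,ok=T), TRANSFORM:P1(v=0,ok=F), EMIT:-] out:-; in:-
Tick 4: [PARSE:P3(v=1,ok=F), VALIDATE:-, TRANSFORM:P2(v=55,ok=T), EMIT:P1(v=0,ok=F)] out:-; in:P3
Tick 5: [PARSE:P4(v=2,ok=F), VALIDATE:P3(v=1,ok=F), TRANSFORM:-, EMIT:P2(v=55,ok=T)] out:P1(v=0); in:P4
Tick 6: [PARSE:-, VALIDATE:P4(v=2,ok=T), TRANSFORM:P3(v=0,ok=F), EMIT:-] out:P2(v=55); in:-
Tick 7: [PARSE:-, VALIDATE:-, TRANSFORM:P4(v=10,ok=T), EMIT:P3(v=0,ok=F)] out:-; in:-
Tick 8: [PARSE:P5(v=8,ok=F), VALIDATE:-, TRANSFORM:-, EMIT:P4(v=10,ok=T)] out:P3(v=0); in:P5
Tick 9: [PARSE:-, VALIDATE:P5(v=8,ok=F), TRANSFORM:-, EMIT:-] out:P4(v=10); in:-
Tick 10: [PARSE:P6(v=16,ok=F), VALIDATE:-, TRANSFORM:P5(v=0,ok=F), EMIT:-] out:-; in:P6
Tick 11: [PARSE:-, VALIDATE:P6(v=16,ok=T), TRANSFORM:-, EMIT:P5(v=0,ok=F)] out:-; in:-
Tick 12: [PARSE:-, VALIDATE:-, TRANSFORM:P6(v=80,ok=T), EMIT:-] out:P5(v=0); in:-
Tick 13: [PARSE:-, VALIDATE:-, TRANSFORM:-, EMIT:P6(v=80,ok=T)] out:-; in:-
Tick 14: [PARSE:-, VALIDATE:-, TRANSFORM:-, EMIT:-] out:P6(v=80); in:-
P3: arrives tick 4, valid=False (id=3, id%2=1), emit tick 8, final value 0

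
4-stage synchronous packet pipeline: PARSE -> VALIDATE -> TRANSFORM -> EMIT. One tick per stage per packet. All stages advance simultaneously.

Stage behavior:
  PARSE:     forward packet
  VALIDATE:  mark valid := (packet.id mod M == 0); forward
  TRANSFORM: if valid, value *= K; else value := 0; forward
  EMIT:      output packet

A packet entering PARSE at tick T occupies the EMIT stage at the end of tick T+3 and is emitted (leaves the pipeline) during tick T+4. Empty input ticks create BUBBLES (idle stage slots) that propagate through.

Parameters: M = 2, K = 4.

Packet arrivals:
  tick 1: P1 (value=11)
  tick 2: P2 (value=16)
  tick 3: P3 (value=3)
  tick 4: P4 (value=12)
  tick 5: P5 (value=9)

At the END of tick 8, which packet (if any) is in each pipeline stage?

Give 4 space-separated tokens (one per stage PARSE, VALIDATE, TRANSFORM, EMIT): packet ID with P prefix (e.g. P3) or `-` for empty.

Tick 1: [PARSE:P1(v=11,ok=F), VALIDATE:-, TRANSFORM:-, EMIT:-] out:-; in:P1
Tick 2: [PARSE:P2(v=16,ok=F), VALIDATE:P1(v=11,ok=F), TRANSFORM:-, EMIT:-] out:-; in:P2
Tick 3: [PARSE:P3(v=3,ok=F), VALIDATE:P2(v=16,ok=T), TRANSFORM:P1(v=0,ok=F), EMIT:-] out:-; in:P3
Tick 4: [PARSE:P4(v=12,ok=F), VALIDATE:P3(v=3,ok=F), TRANSFORM:P2(v=64,ok=T), EMIT:P1(v=0,ok=F)] out:-; in:P4
Tick 5: [PARSE:P5(v=9,ok=F), VALIDATE:P4(v=12,ok=T), TRANSFORM:P3(v=0,ok=F), EMIT:P2(v=64,ok=T)] out:P1(v=0); in:P5
Tick 6: [PARSE:-, VALIDATE:P5(v=9,ok=F), TRANSFORM:P4(v=48,ok=T), EMIT:P3(v=0,ok=F)] out:P2(v=64); in:-
Tick 7: [PARSE:-, VALIDATE:-, TRANSFORM:P5(v=0,ok=F), EMIT:P4(v=48,ok=T)] out:P3(v=0); in:-
Tick 8: [PARSE:-, VALIDATE:-, TRANSFORM:-, EMIT:P5(v=0,ok=F)] out:P4(v=48); in:-
At end of tick 8: ['-', '-', '-', 'P5']

Answer: - - - P5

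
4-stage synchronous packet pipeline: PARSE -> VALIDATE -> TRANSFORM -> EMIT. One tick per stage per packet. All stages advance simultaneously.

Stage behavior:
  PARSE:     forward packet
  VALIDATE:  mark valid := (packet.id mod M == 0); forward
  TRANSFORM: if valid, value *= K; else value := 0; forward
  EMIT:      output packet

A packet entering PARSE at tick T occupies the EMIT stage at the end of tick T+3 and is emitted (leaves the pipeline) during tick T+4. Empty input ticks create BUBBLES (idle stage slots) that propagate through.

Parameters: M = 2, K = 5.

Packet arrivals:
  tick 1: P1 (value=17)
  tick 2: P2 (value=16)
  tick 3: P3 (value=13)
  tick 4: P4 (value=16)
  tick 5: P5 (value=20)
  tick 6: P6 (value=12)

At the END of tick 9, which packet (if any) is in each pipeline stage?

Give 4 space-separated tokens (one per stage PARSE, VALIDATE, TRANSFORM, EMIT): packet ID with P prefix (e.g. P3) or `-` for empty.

Tick 1: [PARSE:P1(v=17,ok=F), VALIDATE:-, TRANSFORM:-, EMIT:-] out:-; in:P1
Tick 2: [PARSE:P2(v=16,ok=F), VALIDATE:P1(v=17,ok=F), TRANSFORM:-, EMIT:-] out:-; in:P2
Tick 3: [PARSE:P3(v=13,ok=F), VALIDATE:P2(v=16,ok=T), TRANSFORM:P1(v=0,ok=F), EMIT:-] out:-; in:P3
Tick 4: [PARSE:P4(v=16,ok=F), VALIDATE:P3(v=13,ok=F), TRANSFORM:P2(v=80,ok=T), EMIT:P1(v=0,ok=F)] out:-; in:P4
Tick 5: [PARSE:P5(v=20,ok=F), VALIDATE:P4(v=16,ok=T), TRANSFORM:P3(v=0,ok=F), EMIT:P2(v=80,ok=T)] out:P1(v=0); in:P5
Tick 6: [PARSE:P6(v=12,ok=F), VALIDATE:P5(v=20,ok=F), TRANSFORM:P4(v=80,ok=T), EMIT:P3(v=0,ok=F)] out:P2(v=80); in:P6
Tick 7: [PARSE:-, VALIDATE:P6(v=12,ok=T), TRANSFORM:P5(v=0,ok=F), EMIT:P4(v=80,ok=T)] out:P3(v=0); in:-
Tick 8: [PARSE:-, VALIDATE:-, TRANSFORM:P6(v=60,ok=T), EMIT:P5(v=0,ok=F)] out:P4(v=80); in:-
Tick 9: [PARSE:-, VALIDATE:-, TRANSFORM:-, EMIT:P6(v=60,ok=T)] out:P5(v=0); in:-
At end of tick 9: ['-', '-', '-', 'P6']

Answer: - - - P6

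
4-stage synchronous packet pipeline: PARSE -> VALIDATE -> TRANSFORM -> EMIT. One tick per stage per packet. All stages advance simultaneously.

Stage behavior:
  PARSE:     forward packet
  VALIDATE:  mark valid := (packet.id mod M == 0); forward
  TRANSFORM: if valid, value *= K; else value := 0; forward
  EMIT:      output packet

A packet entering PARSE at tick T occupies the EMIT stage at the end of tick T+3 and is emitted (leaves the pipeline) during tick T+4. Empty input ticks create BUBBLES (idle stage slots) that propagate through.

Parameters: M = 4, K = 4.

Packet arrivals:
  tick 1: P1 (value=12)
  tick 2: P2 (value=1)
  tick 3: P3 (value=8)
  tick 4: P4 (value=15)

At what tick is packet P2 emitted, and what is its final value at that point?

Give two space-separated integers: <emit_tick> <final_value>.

Answer: 6 0

Derivation:
Tick 1: [PARSE:P1(v=12,ok=F), VALIDATE:-, TRANSFORM:-, EMIT:-] out:-; in:P1
Tick 2: [PARSE:P2(v=1,ok=F), VALIDATE:P1(v=12,ok=F), TRANSFORM:-, EMIT:-] out:-; in:P2
Tick 3: [PARSE:P3(v=8,ok=F), VALIDATE:P2(v=1,ok=F), TRANSFORM:P1(v=0,ok=F), EMIT:-] out:-; in:P3
Tick 4: [PARSE:P4(v=15,ok=F), VALIDATE:P3(v=8,ok=F), TRANSFORM:P2(v=0,ok=F), EMIT:P1(v=0,ok=F)] out:-; in:P4
Tick 5: [PARSE:-, VALIDATE:P4(v=15,ok=T), TRANSFORM:P3(v=0,ok=F), EMIT:P2(v=0,ok=F)] out:P1(v=0); in:-
Tick 6: [PARSE:-, VALIDATE:-, TRANSFORM:P4(v=60,ok=T), EMIT:P3(v=0,ok=F)] out:P2(v=0); in:-
Tick 7: [PARSE:-, VALIDATE:-, TRANSFORM:-, EMIT:P4(v=60,ok=T)] out:P3(v=0); in:-
Tick 8: [PARSE:-, VALIDATE:-, TRANSFORM:-, EMIT:-] out:P4(v=60); in:-
P2: arrives tick 2, valid=False (id=2, id%4=2), emit tick 6, final value 0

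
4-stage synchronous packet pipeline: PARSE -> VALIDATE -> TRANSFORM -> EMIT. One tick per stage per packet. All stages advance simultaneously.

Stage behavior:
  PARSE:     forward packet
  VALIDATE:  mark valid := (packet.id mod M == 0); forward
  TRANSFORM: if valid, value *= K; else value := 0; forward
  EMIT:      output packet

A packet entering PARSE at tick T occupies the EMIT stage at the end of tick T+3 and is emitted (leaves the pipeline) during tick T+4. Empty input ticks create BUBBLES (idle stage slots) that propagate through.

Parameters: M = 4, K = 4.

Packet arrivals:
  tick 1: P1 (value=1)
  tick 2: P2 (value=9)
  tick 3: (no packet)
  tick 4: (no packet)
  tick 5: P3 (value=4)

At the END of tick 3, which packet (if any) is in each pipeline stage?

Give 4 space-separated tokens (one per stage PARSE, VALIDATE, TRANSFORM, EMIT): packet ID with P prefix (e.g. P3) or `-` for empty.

Answer: - P2 P1 -

Derivation:
Tick 1: [PARSE:P1(v=1,ok=F), VALIDATE:-, TRANSFORM:-, EMIT:-] out:-; in:P1
Tick 2: [PARSE:P2(v=9,ok=F), VALIDATE:P1(v=1,ok=F), TRANSFORM:-, EMIT:-] out:-; in:P2
Tick 3: [PARSE:-, VALIDATE:P2(v=9,ok=F), TRANSFORM:P1(v=0,ok=F), EMIT:-] out:-; in:-
At end of tick 3: ['-', 'P2', 'P1', '-']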